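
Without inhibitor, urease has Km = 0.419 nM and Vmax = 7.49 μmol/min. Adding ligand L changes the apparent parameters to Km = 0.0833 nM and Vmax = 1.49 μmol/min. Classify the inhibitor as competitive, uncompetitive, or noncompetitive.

Both Km and Vmax decrease by the same factor (~5.03-fold) — characteristic of uncompetitive inhibition.

uncompetitive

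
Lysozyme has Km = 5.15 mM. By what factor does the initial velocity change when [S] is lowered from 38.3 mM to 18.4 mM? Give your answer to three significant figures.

The fractional saturations are [S]/(Km+[S]) = 38.3/43.45 = 0.8815 and 18.4/23.55 = 0.7813.
v₂/v₁ is just their ratio: 0.7813/0.8815 = 0.886.

0.886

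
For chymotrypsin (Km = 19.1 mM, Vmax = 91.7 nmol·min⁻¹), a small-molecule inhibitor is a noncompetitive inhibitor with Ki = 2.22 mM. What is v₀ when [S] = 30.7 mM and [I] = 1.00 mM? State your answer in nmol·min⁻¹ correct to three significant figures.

39.0 nmol·min⁻¹

α = 1 + [I]/Ki = 1 + 1.00/2.22 = 1.450.
For a noncompetitive inhibitor, Vmax is reduced to Vmax/α while Km is unchanged: Km,app = 19.1 mM, Vmax,app = 63.2 nmol·min⁻¹.
v = Vmax,app·[S]/(Km,app + [S]) = 63.2 × 30.7/(19.1 + 30.7) = 39.0 nmol·min⁻¹.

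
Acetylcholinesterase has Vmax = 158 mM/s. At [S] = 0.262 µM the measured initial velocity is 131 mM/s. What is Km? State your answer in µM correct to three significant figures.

0.0540 µM

v/Vmax = 131/158 = 0.8291 = [S]/(Km+[S]).
So Km + [S] = [S]/0.8291 = 0.3160 µM, giving Km = 0.3160 − 0.262 = 0.0540 µM.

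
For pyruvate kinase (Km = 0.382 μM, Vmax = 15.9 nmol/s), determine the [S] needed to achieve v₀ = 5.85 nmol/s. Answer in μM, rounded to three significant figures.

Rearranging v = Vmax[S]/(Km+[S]) gives [S] = Km·v/(Vmax − v).
[S] = 0.382 × 5.85 / (15.9 − 5.85) = 2.235/10.05 = 0.222 μM.

0.222 μM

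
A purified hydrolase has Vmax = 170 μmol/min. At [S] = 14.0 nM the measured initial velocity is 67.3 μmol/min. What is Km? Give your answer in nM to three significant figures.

21.4 nM

v/Vmax = 67.3/170 = 0.3959 = [S]/(Km+[S]).
So Km + [S] = [S]/0.3959 = 35.36 nM, giving Km = 35.36 − 14.0 = 21.4 nM.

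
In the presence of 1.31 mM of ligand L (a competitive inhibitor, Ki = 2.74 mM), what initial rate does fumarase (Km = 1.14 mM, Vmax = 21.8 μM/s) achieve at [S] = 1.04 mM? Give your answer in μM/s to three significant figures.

8.32 μM/s

With α = 1 + [I]/Ki = 1 + 1.31/2.74 = 1.478, the competitive rate law is v = Vmax[S] / (αKm + [S]).
v = 21.8×1.04 / (1.478×1.14 + 1.04) = 22.67/2.725 = 8.32 μM/s.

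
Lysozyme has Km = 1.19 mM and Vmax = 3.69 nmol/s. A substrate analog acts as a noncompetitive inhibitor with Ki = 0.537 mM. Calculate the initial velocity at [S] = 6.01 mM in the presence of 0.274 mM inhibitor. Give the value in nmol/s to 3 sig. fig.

2.04 nmol/s

α = 1 + [I]/Ki = 1 + 0.274/0.537 = 1.510.
For a noncompetitive inhibitor, Vmax is reduced to Vmax/α while Km is unchanged: Km,app = 1.19 mM, Vmax,app = 2.44 nmol/s.
v = Vmax,app·[S]/(Km,app + [S]) = 2.44 × 6.01/(1.19 + 6.01) = 2.04 nmol/s.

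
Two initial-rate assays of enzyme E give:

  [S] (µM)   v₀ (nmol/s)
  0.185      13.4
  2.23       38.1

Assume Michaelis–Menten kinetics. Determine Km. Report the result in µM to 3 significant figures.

From v = Vmax[S]/(Km+[S]), each point gives Vmax = v(Km+[S])/[S].
Equating: 13.4(Km+0.185)/0.185 = 38.1(Km+2.23)/2.23.
72.43·Km + 13.4 = 17.09·Km + 38.1, so (72.43 − 17.09)·Km = 38.1 − 13.4.
Km = 24.70/55.35 = 0.446 µM; then Vmax = 13.4(0.446+0.185)/0.185 = 45.7 nmol/s.

0.446 µM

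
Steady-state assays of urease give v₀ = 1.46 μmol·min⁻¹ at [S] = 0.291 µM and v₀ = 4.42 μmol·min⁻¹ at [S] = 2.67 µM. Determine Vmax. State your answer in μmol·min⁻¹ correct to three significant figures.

5.88 μmol·min⁻¹

From v = Vmax[S]/(Km+[S]), each point gives Vmax = v(Km+[S])/[S].
Equating: 1.46(Km+0.291)/0.291 = 4.42(Km+2.67)/2.67.
5.017·Km + 1.46 = 1.655·Km + 4.42, so (5.017 − 1.655)·Km = 4.42 − 1.46.
Km = 2.960/3.362 = 0.880 µM; then Vmax = 1.46(0.880+0.291)/0.291 = 5.88 μmol·min⁻¹.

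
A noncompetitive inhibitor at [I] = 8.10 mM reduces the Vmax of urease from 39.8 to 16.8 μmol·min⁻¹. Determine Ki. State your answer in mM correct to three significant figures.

Noncompetitive: Vmax,app = Vmax/α with α = 1 + [I]/Ki.
α = Vmax/Vmax,app = 39.8/16.8 = 2.369.
Since α = 1 + [I]/Ki, [I]/Ki = 2.369 − 1 = 1.369 and Ki = 8.10/1.369 = 5.92 mM.

5.92 mM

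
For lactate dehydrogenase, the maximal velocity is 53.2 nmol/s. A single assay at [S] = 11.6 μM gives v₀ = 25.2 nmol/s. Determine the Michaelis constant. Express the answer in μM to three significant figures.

v/Vmax = 25.2/53.2 = 0.4737 = [S]/(Km+[S]).
So Km + [S] = [S]/0.4737 = 24.49 μM, giving Km = 24.49 − 11.6 = 12.9 μM.

12.9 μM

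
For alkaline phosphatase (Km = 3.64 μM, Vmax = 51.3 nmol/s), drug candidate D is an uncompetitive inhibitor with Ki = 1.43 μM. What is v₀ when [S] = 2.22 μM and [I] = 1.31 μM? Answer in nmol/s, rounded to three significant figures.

14.4 nmol/s

With α = 1 + [I]/Ki = 1 + 1.31/1.43 = 1.916, the uncompetitive rate law is v = (Vmax/α)·[S] / (Km/α + [S]).
v = (51.3/1.916)×2.22 / (3.64/1.916 + 2.22) = 59.44/4.120 = 14.4 nmol/s.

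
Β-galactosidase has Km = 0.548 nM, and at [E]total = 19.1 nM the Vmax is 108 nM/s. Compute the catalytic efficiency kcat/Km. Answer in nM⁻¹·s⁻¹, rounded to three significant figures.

10.3 nM⁻¹·s⁻¹

kcat = Vmax/[E]total = 108/19.1 = 5.65 s⁻¹.
kcat/Km = 5.65/0.548 = 10.3 nM⁻¹·s⁻¹.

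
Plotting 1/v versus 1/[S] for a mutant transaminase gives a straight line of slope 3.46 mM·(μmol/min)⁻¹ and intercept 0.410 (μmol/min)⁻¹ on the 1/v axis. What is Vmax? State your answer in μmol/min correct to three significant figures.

2.44 μmol/min

The y-intercept of a Lineweaver–Burk plot equals 1/Vmax, so Vmax = 1/0.410 = 2.44 μmol/min.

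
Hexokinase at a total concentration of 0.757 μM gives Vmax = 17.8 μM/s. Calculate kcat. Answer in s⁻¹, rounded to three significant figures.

23.5 s⁻¹

kcat = Vmax/[E]total = 17.8 μM/s / 0.757 μM = 23.5 s⁻¹.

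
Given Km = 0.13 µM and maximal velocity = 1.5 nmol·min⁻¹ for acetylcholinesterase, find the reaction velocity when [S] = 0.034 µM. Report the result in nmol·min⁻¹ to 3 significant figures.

v = Vmax·[S]/(Km + [S]) = 1.5 × 0.034 / (0.13 + 0.034)
  = 0.05100 / 0.1640 = 0.311 nmol·min⁻¹.

0.311 nmol·min⁻¹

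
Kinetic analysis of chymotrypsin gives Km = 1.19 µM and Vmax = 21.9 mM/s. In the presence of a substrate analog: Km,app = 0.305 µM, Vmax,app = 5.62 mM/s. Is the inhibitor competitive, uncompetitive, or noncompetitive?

uncompetitive

Both Km and Vmax decrease by the same factor (~3.90-fold) — characteristic of uncompetitive inhibition.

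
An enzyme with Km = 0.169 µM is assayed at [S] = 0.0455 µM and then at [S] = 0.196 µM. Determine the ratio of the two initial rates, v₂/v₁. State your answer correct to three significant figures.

2.53

Since Vmax cancels, v₂/v₁ = [S]₂(Km+[S]₁) / [S]₁(Km+[S]₂).
= 0.196×(0.169+0.0455) / (0.0455×(0.169+0.196)) = 0.04204/0.01661 = 2.53.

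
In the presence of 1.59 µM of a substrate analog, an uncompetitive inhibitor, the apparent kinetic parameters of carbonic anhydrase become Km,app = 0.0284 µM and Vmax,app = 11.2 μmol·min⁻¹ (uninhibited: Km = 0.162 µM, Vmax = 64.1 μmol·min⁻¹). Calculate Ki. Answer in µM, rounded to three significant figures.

Uncompetitive: Vmax,app = Vmax/α (and Km,app = Km/α) with α = 1 + [I]/Ki.
α = Vmax/Vmax,app = 64.1/11.2 = 5.723.
Since α = 1 + [I]/Ki, [I]/Ki = 5.723 − 1 = 4.723 and Ki = 1.59/4.723 = 0.337 µM.

0.337 µM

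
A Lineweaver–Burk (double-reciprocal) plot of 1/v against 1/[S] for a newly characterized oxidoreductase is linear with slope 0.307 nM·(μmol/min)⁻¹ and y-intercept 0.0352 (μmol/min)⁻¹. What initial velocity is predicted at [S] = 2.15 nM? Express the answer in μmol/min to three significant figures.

5.62 μmol/min

The y-intercept is 1/Vmax, so Vmax = 1/0.0352 = 28.4 μmol/min.
The slope is Km/Vmax, so Km = 0.307 × 28.4 = 8.72 nM.
Then v = 28.4 × 2.15/(8.72 + 2.15) = 5.62 μmol/min.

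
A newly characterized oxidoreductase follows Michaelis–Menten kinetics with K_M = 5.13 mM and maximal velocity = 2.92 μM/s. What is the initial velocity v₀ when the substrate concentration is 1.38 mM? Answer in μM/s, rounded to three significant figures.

0.619 μM/s

[S]/(Km+[S]) = 1.38/6.510 = 0.2120, the fractional saturation.
v = 0.2120 × Vmax = 0.2120 × 2.92 = 0.619 μM/s.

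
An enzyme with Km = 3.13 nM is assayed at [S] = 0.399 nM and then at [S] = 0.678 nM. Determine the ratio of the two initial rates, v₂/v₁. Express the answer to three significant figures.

Since Vmax cancels, v₂/v₁ = [S]₂(Km+[S]₁) / [S]₁(Km+[S]₂).
= 0.678×(3.13+0.399) / (0.399×(3.13+0.678)) = 2.393/1.519 = 1.57.

1.57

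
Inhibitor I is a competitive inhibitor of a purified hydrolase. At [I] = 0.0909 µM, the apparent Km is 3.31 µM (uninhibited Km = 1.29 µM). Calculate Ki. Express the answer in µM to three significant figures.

Competitive: Km,app = α·Km with α = 1 + [I]/Ki.
α = Km,app/Km = 3.31/1.29 = 2.566.
Since α = 1 + [I]/Ki, [I]/Ki = 2.566 − 1 = 1.566 and Ki = 0.0909/1.566 = 0.0580 µM.

0.0580 µM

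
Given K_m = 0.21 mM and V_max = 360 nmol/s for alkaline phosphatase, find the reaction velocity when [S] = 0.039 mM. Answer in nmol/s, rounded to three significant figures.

56.4 nmol/s

[S]/(Km+[S]) = 0.039/0.2490 = 0.1566, the fractional saturation.
v = 0.1566 × Vmax = 0.1566 × 360 = 56.4 nmol/s.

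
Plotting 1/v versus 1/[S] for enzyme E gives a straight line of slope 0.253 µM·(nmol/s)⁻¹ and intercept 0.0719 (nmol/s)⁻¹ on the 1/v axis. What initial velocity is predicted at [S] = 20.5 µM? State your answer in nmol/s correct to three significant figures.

The y-intercept is 1/Vmax, so Vmax = 1/0.0719 = 13.9 nmol/s.
The slope is Km/Vmax, so Km = 0.253 × 13.9 = 3.52 µM.
Then v = 13.9 × 20.5/(3.52 + 20.5) = 11.9 nmol/s.

11.9 nmol/s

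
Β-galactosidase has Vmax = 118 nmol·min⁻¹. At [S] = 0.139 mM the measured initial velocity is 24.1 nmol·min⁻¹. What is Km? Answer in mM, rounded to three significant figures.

v/Vmax = 24.1/118 = 0.2042 = [S]/(Km+[S]).
So Km + [S] = [S]/0.2042 = 0.6806 mM, giving Km = 0.6806 − 0.139 = 0.542 mM.

0.542 mM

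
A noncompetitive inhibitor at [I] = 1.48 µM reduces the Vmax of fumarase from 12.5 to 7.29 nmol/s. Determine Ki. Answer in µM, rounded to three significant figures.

2.07 µM

Noncompetitive: Vmax,app = Vmax/α with α = 1 + [I]/Ki.
α = Vmax/Vmax,app = 12.5/7.29 = 1.715.
Ki = [I]/(α − 1) = 1.48/0.7147 = 2.07 µM.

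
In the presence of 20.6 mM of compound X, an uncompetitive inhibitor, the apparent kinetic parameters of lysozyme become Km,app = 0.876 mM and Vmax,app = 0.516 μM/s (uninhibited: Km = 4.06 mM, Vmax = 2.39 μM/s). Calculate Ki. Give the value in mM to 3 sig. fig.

5.67 mM

Uncompetitive: Vmax,app = Vmax/α (and Km,app = Km/α) with α = 1 + [I]/Ki.
α = Vmax/Vmax,app = 2.39/0.516 = 4.632.
Ki = [I]/(α − 1) = 20.6/3.632 = 5.67 mM.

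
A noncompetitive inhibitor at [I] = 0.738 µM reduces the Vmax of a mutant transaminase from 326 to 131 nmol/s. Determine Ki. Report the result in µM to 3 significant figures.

Noncompetitive: Vmax,app = Vmax/α with α = 1 + [I]/Ki.
α = Vmax/Vmax,app = 326/131 = 2.489.
Ki = [I]/(α − 1) = 0.738/1.489 = 0.496 µM.

0.496 µM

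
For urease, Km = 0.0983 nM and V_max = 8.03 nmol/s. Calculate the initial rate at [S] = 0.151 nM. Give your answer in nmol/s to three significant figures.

4.86 nmol/s

v = Vmax·[S]/(Km + [S]) = 8.03 × 0.151 / (0.0983 + 0.151)
  = 1.213 / 0.2493 = 4.86 nmol/s.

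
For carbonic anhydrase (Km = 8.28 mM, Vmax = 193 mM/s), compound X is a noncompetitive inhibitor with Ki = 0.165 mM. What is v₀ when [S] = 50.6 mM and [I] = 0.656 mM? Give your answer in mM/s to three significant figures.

33.3 mM/s

α = 1 + [I]/Ki = 1 + 0.656/0.165 = 4.976.
For a noncompetitive inhibitor, Vmax is reduced to Vmax/α while Km is unchanged: Km,app = 8.28 mM, Vmax,app = 38.8 mM/s.
v = Vmax,app·[S]/(Km,app + [S]) = 38.8 × 50.6/(8.28 + 50.6) = 33.3 mM/s.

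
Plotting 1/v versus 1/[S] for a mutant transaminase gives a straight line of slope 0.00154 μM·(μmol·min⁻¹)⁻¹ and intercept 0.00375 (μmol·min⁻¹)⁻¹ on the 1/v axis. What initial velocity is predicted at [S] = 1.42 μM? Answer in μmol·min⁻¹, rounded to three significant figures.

207 μmol·min⁻¹

The y-intercept is 1/Vmax, so Vmax = 1/0.00375 = 267 μmol·min⁻¹.
The slope is Km/Vmax, so Km = 0.00154 × 267 = 0.411 μM.
Then v = 267 × 1.42/(0.411 + 1.42) = 207 μmol·min⁻¹.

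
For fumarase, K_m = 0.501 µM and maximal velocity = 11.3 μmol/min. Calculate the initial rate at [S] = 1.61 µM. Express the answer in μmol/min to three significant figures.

v = Vmax·[S]/(Km + [S]) = 11.3 × 1.61 / (0.501 + 1.61)
  = 18.19 / 2.111 = 8.62 μmol/min.

8.62 μmol/min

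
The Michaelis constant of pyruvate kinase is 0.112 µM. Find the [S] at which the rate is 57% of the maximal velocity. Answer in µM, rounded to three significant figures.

0.148 µM

v/Vmax = [S]/(Km+[S]) = 0.57, so [S] = Km·0.57/(1 − 0.57) = 0.112 × 1.326.
[S] = 0.148 µM.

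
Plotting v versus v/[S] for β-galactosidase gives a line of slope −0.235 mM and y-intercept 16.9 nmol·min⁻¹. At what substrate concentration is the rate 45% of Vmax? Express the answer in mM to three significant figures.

The Eadie–Hofstee slope gives Km = 0.235 mM (slope = −Km).
v/Vmax = [S]/(Km+[S]) = 0.45 ⇒ [S] = Km·0.45/(1−0.45) = 0.235 × 0.8182 = 0.192 mM.

0.192 mM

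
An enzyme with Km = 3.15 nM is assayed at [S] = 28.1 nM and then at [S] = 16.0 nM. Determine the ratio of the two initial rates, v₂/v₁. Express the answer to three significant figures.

0.929

Since Vmax cancels, v₂/v₁ = [S]₂(Km+[S]₁) / [S]₁(Km+[S]₂).
= 16.0×(3.15+28.1) / (28.1×(3.15+16.0)) = 500.0/538.1 = 0.929.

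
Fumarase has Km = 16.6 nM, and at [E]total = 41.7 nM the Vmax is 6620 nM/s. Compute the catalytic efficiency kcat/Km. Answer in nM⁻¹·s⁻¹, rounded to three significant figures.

kcat = Vmax/[E]total = 6620/41.7 = 159 s⁻¹.
kcat/Km = 159/16.6 = 9.56 nM⁻¹·s⁻¹.

9.56 nM⁻¹·s⁻¹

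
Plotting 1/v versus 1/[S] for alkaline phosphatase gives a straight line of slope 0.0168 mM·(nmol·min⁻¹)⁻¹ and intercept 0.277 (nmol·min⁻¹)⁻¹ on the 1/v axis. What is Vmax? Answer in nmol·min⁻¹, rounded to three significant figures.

3.61 nmol·min⁻¹

The y-intercept of a Lineweaver–Burk plot equals 1/Vmax, so Vmax = 1/0.277 = 3.61 nmol·min⁻¹.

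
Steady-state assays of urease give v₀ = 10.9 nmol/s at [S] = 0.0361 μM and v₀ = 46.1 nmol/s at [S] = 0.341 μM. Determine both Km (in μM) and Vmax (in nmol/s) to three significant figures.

Km = 0.211 μM; Vmax = 74.6 nmol/s

In reciprocal form, 1/v = (Km/Vmax)·(1/[S]) + 1/Vmax. The two points give (1/[S], 1/v) = (27.70, 0.09174) and (2.933, 0.02169).
Slope = (0.09174 − 0.02169)/(27.70 − 2.933) = 0.002828; intercept = 0.09174 − 0.002828×27.70 = 0.01340.
Vmax = 1/intercept = 74.6 nmol/s; Km = slope × Vmax = 0.002828 × 74.6 = 0.211 μM.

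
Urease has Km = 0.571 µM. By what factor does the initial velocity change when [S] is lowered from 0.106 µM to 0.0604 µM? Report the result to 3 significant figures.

0.611

The fractional saturations are [S]/(Km+[S]) = 0.106/0.6770 = 0.1566 and 0.0604/0.6314 = 0.09566.
v₂/v₁ is just their ratio: 0.09566/0.1566 = 0.611.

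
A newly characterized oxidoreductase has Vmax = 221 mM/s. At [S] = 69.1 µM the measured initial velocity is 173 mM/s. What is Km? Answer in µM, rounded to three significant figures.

19.2 µM

v/Vmax = 173/221 = 0.7828 = [S]/(Km+[S]).
So Km + [S] = [S]/0.7828 = 88.27 µM, giving Km = 88.27 − 69.1 = 19.2 µM.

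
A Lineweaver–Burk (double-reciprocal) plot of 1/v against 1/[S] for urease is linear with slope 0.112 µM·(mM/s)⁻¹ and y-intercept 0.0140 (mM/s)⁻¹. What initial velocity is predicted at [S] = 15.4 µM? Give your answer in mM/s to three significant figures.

47.0 mM/s

The y-intercept is 1/Vmax, so Vmax = 1/0.0140 = 71.4 mM/s.
The slope is Km/Vmax, so Km = 0.112 × 71.4 = 8.00 µM.
Then v = 71.4 × 15.4/(8.00 + 15.4) = 47.0 mM/s.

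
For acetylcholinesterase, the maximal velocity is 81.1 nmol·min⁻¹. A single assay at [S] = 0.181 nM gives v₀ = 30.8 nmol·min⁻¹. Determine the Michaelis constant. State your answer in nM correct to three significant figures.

0.296 nM

v/Vmax = 30.8/81.1 = 0.3798 = [S]/(Km+[S]).
So Km + [S] = [S]/0.3798 = 0.4766 nM, giving Km = 0.4766 − 0.181 = 0.296 nM.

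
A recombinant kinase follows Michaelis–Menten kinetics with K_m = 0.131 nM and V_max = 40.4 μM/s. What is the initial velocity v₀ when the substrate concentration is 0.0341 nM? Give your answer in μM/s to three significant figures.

[S]/(Km+[S]) = 0.0341/0.1651 = 0.2065, the fractional saturation.
v = 0.2065 × Vmax = 0.2065 × 40.4 = 8.34 μM/s.

8.34 μM/s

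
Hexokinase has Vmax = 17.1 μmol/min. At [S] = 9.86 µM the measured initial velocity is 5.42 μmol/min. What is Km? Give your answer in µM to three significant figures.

v/Vmax = 5.42/17.1 = 0.3170 = [S]/(Km+[S]).
So Km + [S] = [S]/0.3170 = 31.11 µM, giving Km = 31.11 − 9.86 = 21.2 µM.

21.2 µM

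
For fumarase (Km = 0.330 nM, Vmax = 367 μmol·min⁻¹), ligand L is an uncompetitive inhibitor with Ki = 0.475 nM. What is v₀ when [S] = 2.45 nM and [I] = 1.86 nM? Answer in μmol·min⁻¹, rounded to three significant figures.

With α = 1 + [I]/Ki = 1 + 1.86/0.475 = 4.916, the uncompetitive rate law is v = (Vmax/α)·[S] / (Km/α + [S]).
v = (367/4.916)×2.45 / (0.330/4.916 + 2.45) = 182.9/2.517 = 72.7 μmol·min⁻¹.

72.7 μmol·min⁻¹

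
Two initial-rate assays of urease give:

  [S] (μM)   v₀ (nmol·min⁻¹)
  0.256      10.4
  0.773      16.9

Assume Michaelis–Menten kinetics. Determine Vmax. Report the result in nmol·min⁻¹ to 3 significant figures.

24.5 nmol·min⁻¹

From v = Vmax[S]/(Km+[S]), each point gives Vmax = v(Km+[S])/[S].
Equating: 10.4(Km+0.256)/0.256 = 16.9(Km+0.773)/0.773.
40.62·Km + 10.4 = 21.86·Km + 16.9, so (40.62 − 21.86)·Km = 16.9 − 10.4.
Km = 6.500/18.76 = 0.346 μM; then Vmax = 10.4(0.346+0.256)/0.256 = 24.5 nmol·min⁻¹.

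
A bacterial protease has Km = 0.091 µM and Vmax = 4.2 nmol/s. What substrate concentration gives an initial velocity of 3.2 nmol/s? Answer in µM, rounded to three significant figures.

0.291 µM

Rearranging v = Vmax[S]/(Km+[S]) gives [S] = Km·v/(Vmax − v).
[S] = 0.091 × 3.2 / (4.2 − 3.2) = 0.2912/1.000 = 0.291 µM.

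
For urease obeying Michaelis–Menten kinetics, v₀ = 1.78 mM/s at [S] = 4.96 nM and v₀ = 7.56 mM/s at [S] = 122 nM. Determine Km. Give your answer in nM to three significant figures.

In reciprocal form, 1/v = (Km/Vmax)·(1/[S]) + 1/Vmax. The two points give (1/[S], 1/v) = (0.2016, 0.5618) and (0.008197, 0.1323).
Slope = (0.5618 − 0.1323)/(0.2016 − 0.008197) = 2.221; intercept = 0.5618 − 2.221×0.2016 = 0.1141.
Vmax = 1/intercept = 8.77 mM/s; Km = slope × Vmax = 2.221 × 8.77 = 19.5 nM.

19.5 nM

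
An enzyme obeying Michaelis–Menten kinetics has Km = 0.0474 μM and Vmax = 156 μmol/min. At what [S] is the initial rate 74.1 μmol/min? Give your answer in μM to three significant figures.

0.0429 μM

The required fractional saturation is v/Vmax = 74.1/156 = 0.4750.
Then [S]/(Km+[S]) = 0.4750 ⇒ [S] = 0.0474 × 0.4750/(1 − 0.4750) = 0.0429 μM.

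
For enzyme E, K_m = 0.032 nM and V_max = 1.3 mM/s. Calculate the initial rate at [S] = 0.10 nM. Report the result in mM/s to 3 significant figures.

[S]/(Km+[S]) = 0.10/0.1320 = 0.7576, the fractional saturation.
v = 0.7576 × Vmax = 0.7576 × 1.3 = 0.985 mM/s.

0.985 mM/s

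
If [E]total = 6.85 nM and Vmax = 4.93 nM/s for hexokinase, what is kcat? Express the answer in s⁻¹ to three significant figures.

0.720 s⁻¹

kcat = Vmax/[E]total = 4.93 nM/s / 6.85 nM = 0.720 s⁻¹.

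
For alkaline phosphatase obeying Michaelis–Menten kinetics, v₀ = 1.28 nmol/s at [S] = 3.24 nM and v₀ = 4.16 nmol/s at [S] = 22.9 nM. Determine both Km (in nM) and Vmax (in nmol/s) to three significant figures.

From v = Vmax[S]/(Km+[S]), each point gives Vmax = v(Km+[S])/[S].
Equating: 1.28(Km+3.24)/3.24 = 4.16(Km+22.9)/22.9.
0.3951·Km + 1.28 = 0.1817·Km + 4.16, so (0.3951 − 0.1817)·Km = 4.16 − 1.28.
Km = 2.880/0.2134 = 13.5 nM; then Vmax = 1.28(13.5+3.24)/3.24 = 6.61 nmol/s.

Km = 13.5 nM; Vmax = 6.61 nmol/s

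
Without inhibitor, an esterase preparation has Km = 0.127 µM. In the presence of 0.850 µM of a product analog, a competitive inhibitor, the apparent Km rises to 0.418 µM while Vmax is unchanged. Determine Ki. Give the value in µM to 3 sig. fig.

Competitive: Km,app = α·Km with α = 1 + [I]/Ki.
α = Km,app/Km = 0.418/0.127 = 3.291.
Ki = [I]/(α − 1) = 0.850/2.291 = 0.371 µM.

0.371 µM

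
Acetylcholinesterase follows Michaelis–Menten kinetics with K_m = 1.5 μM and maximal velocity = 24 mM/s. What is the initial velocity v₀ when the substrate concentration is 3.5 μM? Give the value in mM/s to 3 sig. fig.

16.8 mM/s

[S]/(Km+[S]) = 3.5/5.000 = 0.7000, the fractional saturation.
v = 0.7000 × Vmax = 0.7000 × 24 = 16.8 mM/s.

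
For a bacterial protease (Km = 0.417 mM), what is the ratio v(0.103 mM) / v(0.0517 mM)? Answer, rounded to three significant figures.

1.80

The fractional saturations are [S]/(Km+[S]) = 0.0517/0.4687 = 0.1103 and 0.103/0.5200 = 0.1981.
v₂/v₁ is just their ratio: 0.1981/0.1103 = 1.80.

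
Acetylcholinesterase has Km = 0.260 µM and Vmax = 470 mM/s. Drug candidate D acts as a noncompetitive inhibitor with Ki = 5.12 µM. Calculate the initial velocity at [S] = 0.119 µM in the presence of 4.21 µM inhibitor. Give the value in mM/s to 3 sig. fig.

With α = 1 + [I]/Ki = 1 + 4.21/5.12 = 1.822, the noncompetitive rate law is v = (Vmax/α)·[S] / (Km + [S]).
v = (470/1.822)×0.119 / (0.260 + 0.119) = 30.69/0.3790 = 81.0 mM/s.

81.0 mM/s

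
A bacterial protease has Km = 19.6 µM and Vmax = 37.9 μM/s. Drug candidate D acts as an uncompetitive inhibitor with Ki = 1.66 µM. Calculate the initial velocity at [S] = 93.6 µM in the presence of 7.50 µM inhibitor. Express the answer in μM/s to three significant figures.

6.62 μM/s

With α = 1 + [I]/Ki = 1 + 7.50/1.66 = 5.518, the uncompetitive rate law is v = (Vmax/α)·[S] / (Km/α + [S]).
v = (37.9/5.518)×93.6 / (19.6/5.518 + 93.6) = 642.9/97.15 = 6.62 μM/s.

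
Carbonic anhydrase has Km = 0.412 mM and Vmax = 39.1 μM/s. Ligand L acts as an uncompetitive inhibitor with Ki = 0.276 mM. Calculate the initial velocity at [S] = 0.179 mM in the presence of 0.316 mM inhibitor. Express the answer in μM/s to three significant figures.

8.79 μM/s

α = 1 + [I]/Ki = 1 + 0.316/0.276 = 2.145.
For an uncompetitive inhibitor, both parameters are divided by α, giving Vmax/α and Km/α: Km,app = 0.192 mM, Vmax,app = 18.2 μM/s.
v = Vmax,app·[S]/(Km,app + [S]) = 18.2 × 0.179/(0.192 + 0.179) = 8.79 μM/s.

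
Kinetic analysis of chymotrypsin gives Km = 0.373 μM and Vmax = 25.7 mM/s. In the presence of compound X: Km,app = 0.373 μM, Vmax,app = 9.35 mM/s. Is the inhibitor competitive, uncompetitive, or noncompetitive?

noncompetitive

Vmax decreases (25.7 → 9.35 mM/s) while Km is unchanged — pure noncompetitive inhibition.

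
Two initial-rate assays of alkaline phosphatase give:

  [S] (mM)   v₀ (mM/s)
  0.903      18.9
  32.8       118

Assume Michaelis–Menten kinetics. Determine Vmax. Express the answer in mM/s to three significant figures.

139 mM/s

In reciprocal form, 1/v = (Km/Vmax)·(1/[S]) + 1/Vmax. The two points give (1/[S], 1/v) = (1.107, 0.05291) and (0.03049, 0.008475).
Slope = (0.05291 − 0.008475)/(1.107 − 0.03049) = 0.04126; intercept = 0.05291 − 0.04126×1.107 = 0.007217.
Vmax = 1/intercept = 139 mM/s; Km = slope × Vmax = 0.04126 × 139 = 5.72 mM.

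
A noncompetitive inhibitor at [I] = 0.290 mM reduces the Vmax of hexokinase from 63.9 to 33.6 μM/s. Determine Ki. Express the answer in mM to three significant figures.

Noncompetitive: Vmax,app = Vmax/α with α = 1 + [I]/Ki.
α = Vmax/Vmax,app = 63.9/33.6 = 1.902.
Since α = 1 + [I]/Ki, [I]/Ki = 1.902 − 1 = 0.9018 and Ki = 0.290/0.9018 = 0.322 mM.

0.322 mM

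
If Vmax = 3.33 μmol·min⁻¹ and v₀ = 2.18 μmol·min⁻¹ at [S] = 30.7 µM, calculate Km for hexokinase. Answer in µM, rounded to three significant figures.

From v = Vmax[S]/(Km+[S]), Km = [S](Vmax − v)/v.
Km = 30.7 × (3.33 − 2.18) / 2.18 = 35.30/2.18 = 16.2 µM.

16.2 µM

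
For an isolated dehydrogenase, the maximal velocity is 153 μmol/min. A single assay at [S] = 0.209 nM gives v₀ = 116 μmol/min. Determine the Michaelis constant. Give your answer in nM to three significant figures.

v/Vmax = 116/153 = 0.7582 = [S]/(Km+[S]).
So Km + [S] = [S]/0.7582 = 0.2757 nM, giving Km = 0.2757 − 0.209 = 0.0667 nM.

0.0667 nM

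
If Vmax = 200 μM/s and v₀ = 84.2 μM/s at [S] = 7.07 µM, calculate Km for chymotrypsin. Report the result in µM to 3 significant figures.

9.72 µM

v/Vmax = 84.2/200 = 0.4210 = [S]/(Km+[S]).
So Km + [S] = [S]/0.4210 = 16.79 µM, giving Km = 16.79 − 7.07 = 9.72 µM.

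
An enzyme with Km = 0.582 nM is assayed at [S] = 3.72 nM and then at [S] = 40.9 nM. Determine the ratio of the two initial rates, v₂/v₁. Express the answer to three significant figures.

The fractional saturations are [S]/(Km+[S]) = 3.72/4.302 = 0.8647 and 40.9/41.48 = 0.9860.
v₂/v₁ is just their ratio: 0.9860/0.8647 = 1.14.

1.14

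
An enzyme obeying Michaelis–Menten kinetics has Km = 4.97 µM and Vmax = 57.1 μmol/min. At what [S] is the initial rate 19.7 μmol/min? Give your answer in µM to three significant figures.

The required fractional saturation is v/Vmax = 19.7/57.1 = 0.3450.
Then [S]/(Km+[S]) = 0.3450 ⇒ [S] = 4.97 × 0.3450/(1 − 0.3450) = 2.62 µM.

2.62 µM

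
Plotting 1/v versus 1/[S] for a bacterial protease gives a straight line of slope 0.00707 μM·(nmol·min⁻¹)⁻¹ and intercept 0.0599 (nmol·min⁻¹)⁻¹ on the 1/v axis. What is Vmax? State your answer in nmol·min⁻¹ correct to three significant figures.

16.7 nmol·min⁻¹

The y-intercept of a Lineweaver–Burk plot equals 1/Vmax, so Vmax = 1/0.0599 = 16.7 nmol·min⁻¹.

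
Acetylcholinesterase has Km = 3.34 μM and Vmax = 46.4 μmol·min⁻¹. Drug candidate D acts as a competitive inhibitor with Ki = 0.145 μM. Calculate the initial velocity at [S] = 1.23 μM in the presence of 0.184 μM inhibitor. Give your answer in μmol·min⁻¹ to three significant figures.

With α = 1 + [I]/Ki = 1 + 0.184/0.145 = 2.269, the competitive rate law is v = Vmax[S] / (αKm + [S]).
v = 46.4×1.23 / (2.269×3.34 + 1.23) = 57.07/8.808 = 6.48 μmol·min⁻¹.

6.48 μmol·min⁻¹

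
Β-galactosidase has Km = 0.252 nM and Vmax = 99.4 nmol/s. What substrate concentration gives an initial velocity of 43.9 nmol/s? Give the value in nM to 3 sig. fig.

0.199 nM

The required fractional saturation is v/Vmax = 43.9/99.4 = 0.4416.
Then [S]/(Km+[S]) = 0.4416 ⇒ [S] = 0.252 × 0.4416/(1 − 0.4416) = 0.199 nM.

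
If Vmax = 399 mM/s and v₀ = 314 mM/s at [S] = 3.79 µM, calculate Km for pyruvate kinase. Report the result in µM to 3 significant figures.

1.03 µM

From v = Vmax[S]/(Km+[S]), Km = [S](Vmax − v)/v.
Km = 3.79 × (399 − 314) / 314 = 322.2/314 = 1.03 µM.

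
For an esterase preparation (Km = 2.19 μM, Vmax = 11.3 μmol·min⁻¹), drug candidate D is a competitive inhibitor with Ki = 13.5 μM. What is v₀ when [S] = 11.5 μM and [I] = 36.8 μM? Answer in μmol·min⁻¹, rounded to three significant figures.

6.61 μmol·min⁻¹

With α = 1 + [I]/Ki = 1 + 36.8/13.5 = 3.726, the competitive rate law is v = Vmax[S] / (αKm + [S]).
v = 11.3×11.5 / (3.726×2.19 + 11.5) = 130.0/19.66 = 6.61 μmol·min⁻¹.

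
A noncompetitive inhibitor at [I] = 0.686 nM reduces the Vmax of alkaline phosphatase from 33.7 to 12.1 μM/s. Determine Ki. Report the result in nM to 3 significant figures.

0.384 nM

Noncompetitive: Vmax,app = Vmax/α with α = 1 + [I]/Ki.
α = Vmax/Vmax,app = 33.7/12.1 = 2.785.
Since α = 1 + [I]/Ki, [I]/Ki = 2.785 − 1 = 1.785 and Ki = 0.686/1.785 = 0.384 nM.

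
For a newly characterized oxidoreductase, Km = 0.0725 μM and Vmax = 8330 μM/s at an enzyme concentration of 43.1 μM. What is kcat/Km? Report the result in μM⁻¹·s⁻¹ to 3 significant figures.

kcat = Vmax/[E]total = 8330/43.1 = 193 s⁻¹.
kcat/Km = 193/0.0725 = 2670 μM⁻¹·s⁻¹.

2670 μM⁻¹·s⁻¹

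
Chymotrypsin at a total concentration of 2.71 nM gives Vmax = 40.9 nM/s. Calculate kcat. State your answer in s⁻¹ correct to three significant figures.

kcat = Vmax/[E]total = 40.9 nM/s / 2.71 nM = 15.1 s⁻¹.

15.1 s⁻¹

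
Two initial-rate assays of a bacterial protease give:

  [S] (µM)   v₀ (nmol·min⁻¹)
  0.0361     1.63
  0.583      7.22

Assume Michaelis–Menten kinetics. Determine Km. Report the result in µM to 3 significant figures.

In reciprocal form, 1/v = (Km/Vmax)·(1/[S]) + 1/Vmax. The two points give (1/[S], 1/v) = (27.70, 0.6135) and (1.715, 0.1385).
Slope = (0.6135 − 0.1385)/(27.70 − 1.715) = 0.01828; intercept = 0.6135 − 0.01828×27.70 = 0.1072.
Vmax = 1/intercept = 9.33 nmol·min⁻¹; Km = slope × Vmax = 0.01828 × 9.33 = 0.171 µM.

0.171 µM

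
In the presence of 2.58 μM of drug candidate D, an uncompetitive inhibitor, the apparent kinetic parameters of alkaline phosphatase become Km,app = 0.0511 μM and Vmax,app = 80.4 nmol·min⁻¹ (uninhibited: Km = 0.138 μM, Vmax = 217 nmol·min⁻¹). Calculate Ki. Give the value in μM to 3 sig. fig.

Uncompetitive: Vmax,app = Vmax/α (and Km,app = Km/α) with α = 1 + [I]/Ki.
α = Vmax/Vmax,app = 217/80.4 = 2.699.
Ki = [I]/(α − 1) = 2.58/1.699 = 1.52 μM.

1.52 μM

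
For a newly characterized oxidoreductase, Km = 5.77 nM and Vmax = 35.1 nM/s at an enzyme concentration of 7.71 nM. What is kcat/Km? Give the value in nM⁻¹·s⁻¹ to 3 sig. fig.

kcat = Vmax/[E]total = 35.1/7.71 = 4.55 s⁻¹.
kcat/Km = 4.55/5.77 = 0.789 nM⁻¹·s⁻¹.

0.789 nM⁻¹·s⁻¹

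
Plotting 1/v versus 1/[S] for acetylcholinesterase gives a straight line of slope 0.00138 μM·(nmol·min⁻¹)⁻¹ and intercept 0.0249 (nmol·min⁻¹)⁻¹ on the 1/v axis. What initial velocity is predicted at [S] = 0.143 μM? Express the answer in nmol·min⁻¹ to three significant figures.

28.9 nmol·min⁻¹

The y-intercept is 1/Vmax, so Vmax = 1/0.0249 = 40.2 nmol·min⁻¹.
The slope is Km/Vmax, so Km = 0.00138 × 40.2 = 0.0554 μM.
Then v = 40.2 × 0.143/(0.0554 + 0.143) = 28.9 nmol·min⁻¹.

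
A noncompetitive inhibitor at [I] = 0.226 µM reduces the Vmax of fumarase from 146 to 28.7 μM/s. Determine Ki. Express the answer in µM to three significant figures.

0.0553 µM

Noncompetitive: Vmax,app = Vmax/α with α = 1 + [I]/Ki.
α = Vmax/Vmax,app = 146/28.7 = 5.087.
Ki = [I]/(α − 1) = 0.226/4.087 = 0.0553 µM.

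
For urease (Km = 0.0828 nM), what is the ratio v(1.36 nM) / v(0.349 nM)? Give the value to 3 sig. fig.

The fractional saturations are [S]/(Km+[S]) = 0.349/0.4318 = 0.8082 and 1.36/1.443 = 0.9426.
v₂/v₁ is just their ratio: 0.9426/0.8082 = 1.17.

1.17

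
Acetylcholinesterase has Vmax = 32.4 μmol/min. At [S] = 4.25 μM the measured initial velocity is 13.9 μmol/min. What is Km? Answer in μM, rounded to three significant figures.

5.66 μM

v/Vmax = 13.9/32.4 = 0.4290 = [S]/(Km+[S]).
So Km + [S] = [S]/0.4290 = 9.906 μM, giving Km = 9.906 − 4.25 = 5.66 μM.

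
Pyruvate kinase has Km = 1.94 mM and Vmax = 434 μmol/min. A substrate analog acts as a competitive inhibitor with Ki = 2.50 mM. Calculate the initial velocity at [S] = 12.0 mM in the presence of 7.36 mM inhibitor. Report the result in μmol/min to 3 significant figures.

265 μmol/min

With α = 1 + [I]/Ki = 1 + 7.36/2.50 = 3.944, the competitive rate law is v = Vmax[S] / (αKm + [S]).
v = 434×12.0 / (3.944×1.94 + 12.0) = 5208/19.65 = 265 μmol/min.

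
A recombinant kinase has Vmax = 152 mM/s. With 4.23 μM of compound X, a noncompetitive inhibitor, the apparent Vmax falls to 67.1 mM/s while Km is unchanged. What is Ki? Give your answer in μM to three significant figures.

3.34 μM

Noncompetitive: Vmax,app = Vmax/α with α = 1 + [I]/Ki.
α = Vmax/Vmax,app = 152/67.1 = 2.265.
Ki = [I]/(α − 1) = 4.23/1.265 = 3.34 μM.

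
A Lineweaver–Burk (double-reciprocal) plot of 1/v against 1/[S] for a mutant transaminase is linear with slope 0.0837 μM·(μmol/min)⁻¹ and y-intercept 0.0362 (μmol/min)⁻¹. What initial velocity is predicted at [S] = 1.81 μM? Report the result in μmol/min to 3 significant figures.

12.1 μmol/min

The y-intercept is 1/Vmax, so Vmax = 1/0.0362 = 27.6 μmol/min.
The slope is Km/Vmax, so Km = 0.0837 × 27.6 = 2.31 μM.
Then v = 27.6 × 1.81/(2.31 + 1.81) = 12.1 μmol/min.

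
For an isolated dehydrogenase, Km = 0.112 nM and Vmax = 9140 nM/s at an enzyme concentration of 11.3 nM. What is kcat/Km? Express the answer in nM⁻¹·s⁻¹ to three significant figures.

7220 nM⁻¹·s⁻¹

kcat = Vmax/[E]total = 9140/11.3 = 809 s⁻¹.
kcat/Km = 809/0.112 = 7220 nM⁻¹·s⁻¹.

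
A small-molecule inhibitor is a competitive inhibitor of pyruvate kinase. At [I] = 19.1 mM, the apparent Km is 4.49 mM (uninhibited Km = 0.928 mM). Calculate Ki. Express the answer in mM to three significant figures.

Competitive: Km,app = α·Km with α = 1 + [I]/Ki.
α = Km,app/Km = 4.49/0.928 = 4.838.
Ki = [I]/(α − 1) = 19.1/3.838 = 4.98 mM.

4.98 mM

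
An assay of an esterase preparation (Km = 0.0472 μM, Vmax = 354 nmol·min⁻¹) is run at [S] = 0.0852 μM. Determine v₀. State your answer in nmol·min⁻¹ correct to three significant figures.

[S]/(Km+[S]) = 0.0852/0.1324 = 0.6435, the fractional saturation.
v = 0.6435 × Vmax = 0.6435 × 354 = 228 nmol·min⁻¹.

228 nmol·min⁻¹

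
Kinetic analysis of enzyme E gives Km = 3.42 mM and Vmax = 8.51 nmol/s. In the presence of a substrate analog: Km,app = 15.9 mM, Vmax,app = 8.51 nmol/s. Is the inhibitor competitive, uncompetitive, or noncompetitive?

Km increases (3.42 → 15.9 mM) while Vmax is unchanged — the hallmark of competitive inhibition.

competitive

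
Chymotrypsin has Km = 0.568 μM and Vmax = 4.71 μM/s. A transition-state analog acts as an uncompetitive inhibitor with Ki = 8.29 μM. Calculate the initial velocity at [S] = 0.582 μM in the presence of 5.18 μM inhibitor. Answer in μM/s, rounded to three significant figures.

α = 1 + [I]/Ki = 1 + 5.18/8.29 = 1.625.
For an uncompetitive inhibitor, both parameters are divided by α, giving Vmax/α and Km/α: Km,app = 0.350 μM, Vmax,app = 2.90 μM/s.
v = Vmax,app·[S]/(Km,app + [S]) = 2.90 × 0.582/(0.350 + 0.582) = 1.81 μM/s.

1.81 μM/s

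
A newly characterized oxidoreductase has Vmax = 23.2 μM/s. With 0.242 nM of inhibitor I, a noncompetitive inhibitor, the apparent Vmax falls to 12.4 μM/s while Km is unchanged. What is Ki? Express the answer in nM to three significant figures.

Noncompetitive: Vmax,app = Vmax/α with α = 1 + [I]/Ki.
α = Vmax/Vmax,app = 23.2/12.4 = 1.871.
Since α = 1 + [I]/Ki, [I]/Ki = 1.871 − 1 = 0.8710 and Ki = 0.242/0.8710 = 0.278 nM.

0.278 nM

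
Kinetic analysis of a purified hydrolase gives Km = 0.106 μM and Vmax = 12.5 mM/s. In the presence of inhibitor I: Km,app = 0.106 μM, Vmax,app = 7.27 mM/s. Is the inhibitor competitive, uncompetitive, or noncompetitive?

Vmax decreases (12.5 → 7.27 mM/s) while Km is unchanged — pure noncompetitive inhibition.

noncompetitive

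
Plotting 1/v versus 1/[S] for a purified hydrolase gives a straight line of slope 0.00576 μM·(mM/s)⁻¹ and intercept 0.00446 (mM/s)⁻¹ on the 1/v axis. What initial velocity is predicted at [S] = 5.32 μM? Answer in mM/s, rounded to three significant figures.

180 mM/s

The y-intercept is 1/Vmax, so Vmax = 1/0.00446 = 224 mM/s.
The slope is Km/Vmax, so Km = 0.00576 × 224 = 1.29 μM.
Then v = 224 × 5.32/(1.29 + 5.32) = 180 mM/s.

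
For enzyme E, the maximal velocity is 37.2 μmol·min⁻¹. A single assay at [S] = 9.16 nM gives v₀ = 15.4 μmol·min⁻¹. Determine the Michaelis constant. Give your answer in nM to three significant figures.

From v = Vmax[S]/(Km+[S]), Km = [S](Vmax − v)/v.
Km = 9.16 × (37.2 − 15.4) / 15.4 = 199.7/15.4 = 13.0 nM.

13.0 nM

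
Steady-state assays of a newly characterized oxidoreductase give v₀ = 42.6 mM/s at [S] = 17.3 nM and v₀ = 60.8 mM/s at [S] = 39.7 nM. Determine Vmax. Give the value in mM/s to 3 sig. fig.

90.7 mM/s

In reciprocal form, 1/v = (Km/Vmax)·(1/[S]) + 1/Vmax. The two points give (1/[S], 1/v) = (0.05780, 0.02347) and (0.02519, 0.01645).
Slope = (0.02347 − 0.01645)/(0.05780 − 0.02519) = 0.2155; intercept = 0.02347 − 0.2155×0.05780 = 0.01102.
Vmax = 1/intercept = 90.7 mM/s; Km = slope × Vmax = 0.2155 × 90.7 = 19.6 nM.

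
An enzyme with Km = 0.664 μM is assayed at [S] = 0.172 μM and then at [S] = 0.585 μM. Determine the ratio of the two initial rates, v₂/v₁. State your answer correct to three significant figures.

2.28

The fractional saturations are [S]/(Km+[S]) = 0.172/0.8360 = 0.2057 and 0.585/1.249 = 0.4684.
v₂/v₁ is just their ratio: 0.4684/0.2057 = 2.28.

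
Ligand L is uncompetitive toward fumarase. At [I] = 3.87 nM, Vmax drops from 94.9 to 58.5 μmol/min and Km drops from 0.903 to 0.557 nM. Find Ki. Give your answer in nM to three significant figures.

Uncompetitive: Vmax,app = Vmax/α (and Km,app = Km/α) with α = 1 + [I]/Ki.
α = Vmax/Vmax,app = 94.9/58.5 = 1.622.
Since α = 1 + [I]/Ki, [I]/Ki = 1.622 − 1 = 0.6222 and Ki = 3.87/0.6222 = 6.22 nM.

6.22 nM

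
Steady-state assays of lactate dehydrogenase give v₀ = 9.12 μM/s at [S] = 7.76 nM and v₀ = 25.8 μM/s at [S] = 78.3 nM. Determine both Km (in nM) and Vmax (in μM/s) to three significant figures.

Km = 19.7 nM; Vmax = 32.3 μM/s

In reciprocal form, 1/v = (Km/Vmax)·(1/[S]) + 1/Vmax. The two points give (1/[S], 1/v) = (0.1289, 0.1096) and (0.01277, 0.03876).
Slope = (0.1096 − 0.03876)/(0.1289 − 0.01277) = 0.6106; intercept = 0.1096 − 0.6106×0.1289 = 0.03096.
Vmax = 1/intercept = 32.3 μM/s; Km = slope × Vmax = 0.6106 × 32.3 = 19.7 nM.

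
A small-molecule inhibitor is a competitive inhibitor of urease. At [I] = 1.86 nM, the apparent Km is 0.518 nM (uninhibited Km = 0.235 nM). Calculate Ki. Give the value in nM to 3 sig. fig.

Competitive: Km,app = α·Km with α = 1 + [I]/Ki.
α = Km,app/Km = 0.518/0.235 = 2.204.
Since α = 1 + [I]/Ki, [I]/Ki = 2.204 − 1 = 1.204 and Ki = 1.86/1.204 = 1.54 nM.

1.54 nM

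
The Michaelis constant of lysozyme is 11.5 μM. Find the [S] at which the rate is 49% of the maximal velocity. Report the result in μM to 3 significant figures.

v/Vmax = [S]/(Km+[S]) = 0.49, so [S] = Km·0.49/(1 − 0.49) = 11.5 × 0.9608.
[S] = 11.0 μM.

11.0 μM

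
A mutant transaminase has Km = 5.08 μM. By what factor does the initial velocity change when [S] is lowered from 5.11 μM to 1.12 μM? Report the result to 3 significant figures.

The fractional saturations are [S]/(Km+[S]) = 5.11/10.19 = 0.5015 and 1.12/6.200 = 0.1806.
v₂/v₁ is just their ratio: 0.1806/0.5015 = 0.360.

0.360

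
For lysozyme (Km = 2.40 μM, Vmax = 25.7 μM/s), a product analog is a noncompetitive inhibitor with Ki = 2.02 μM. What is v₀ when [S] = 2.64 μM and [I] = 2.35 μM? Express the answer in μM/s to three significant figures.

With α = 1 + [I]/Ki = 1 + 2.35/2.02 = 2.163, the noncompetitive rate law is v = (Vmax/α)·[S] / (Km + [S]).
v = (25.7/2.163)×2.64 / (2.40 + 2.64) = 31.36/5.040 = 6.22 μM/s.

6.22 μM/s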